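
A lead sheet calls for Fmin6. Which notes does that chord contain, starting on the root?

F A♭ C D

Fmin6 is a minor sixth built on F.
Root: F
Minor 3rd (3rd): A♭
Perfect 5th (5th): C
Major 6th (6th): D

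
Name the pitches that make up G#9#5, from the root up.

G# B# D## F# A#

G#9#5 is a dominant ninth sharp five built on G#.
Root: G#
Major 3rd (3rd): B#
Augmented 5th (5th): D##
Minor 7th (7th): F#
Major 9th (9th): A#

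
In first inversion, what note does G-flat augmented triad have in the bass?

G-flat augmented triad = G♭–B♭–D. First inversion → third in the bass = B♭.

B♭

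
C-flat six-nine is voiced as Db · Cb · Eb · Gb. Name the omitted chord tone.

Ab

The full C-flat six-nine chord is Cb, Eb, Gb, Ab, Db.
Comparing with the voicing, the major 6th (6th) — Ab — is absent.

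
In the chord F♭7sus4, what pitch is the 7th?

Root of F♭7sus4 = F♭. The 7th is a minor 7th: F♭ up a minor 7th → E𝄫.

E𝄫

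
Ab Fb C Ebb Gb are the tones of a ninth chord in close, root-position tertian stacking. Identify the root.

Stacking in thirds gives Fb – Ab – C – Ebb – Gb, so Fb is the root — Fb dominant ninth sharp five.

Fb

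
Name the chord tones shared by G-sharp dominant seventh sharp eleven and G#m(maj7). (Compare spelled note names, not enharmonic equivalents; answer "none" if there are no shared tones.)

G#, D#

G-sharp dominant seventh sharp eleven = G#, B#, D#, F#, C##.
G#m(maj7) = G#, B, D#, F##.
Shared: G#, D#.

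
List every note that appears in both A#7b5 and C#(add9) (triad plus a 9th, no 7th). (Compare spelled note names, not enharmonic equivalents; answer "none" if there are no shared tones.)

A#7b5: A# C## E G#
C#(add9): C# E# G# D#
Common to both → G#.

G#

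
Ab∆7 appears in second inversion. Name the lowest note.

Eb

Ab∆7 = Ab–C–Eb–G. Second inversion → fifth in the bass = Eb.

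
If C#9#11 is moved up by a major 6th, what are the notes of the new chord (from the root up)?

A# C## E# G# B# D##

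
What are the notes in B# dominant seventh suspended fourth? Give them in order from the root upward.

B# dominant seventh suspended fourth is a dominant seventh suspended fourth built on B-sharp.
root → B-sharp
4th (perfect 4th) → E-sharp
5th (perfect 5th) → F-double-sharp
7th (minor 7th) → A-sharp

B-sharp  E-sharp  F-double-sharp  A-sharp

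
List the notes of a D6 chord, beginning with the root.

D F# A B

D6 is a major sixth built on D.
root → D
3rd (major 3rd) → F#
5th (perfect 5th) → A
6th (major 6th) → B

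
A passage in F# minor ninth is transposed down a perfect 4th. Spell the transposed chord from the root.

C#, E, G#, B, D#

A perfect 4th down from F# is C#, so the new chord is C# minor ninth.
C# — root
E — minor 3rd
G# — perfect 5th
B — minor 7th
D# — major 9th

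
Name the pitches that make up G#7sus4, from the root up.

G#, C#, D#, F#

G#7sus4 is a dominant seventh suspended fourth built on G#.
Root: G#
Perfect 4th (4th): C#
Perfect 5th (5th): D#
Minor 7th (7th): F#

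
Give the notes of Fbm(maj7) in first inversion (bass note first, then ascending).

In root position, Fbm(maj7) is Fb–Abb–Cb–Eb.
First inversion puts the third (Abb) in the bass.

Abb Cb Eb Fb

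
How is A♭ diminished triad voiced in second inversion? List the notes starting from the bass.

In root position, A♭ diminished triad is A-flat–C-flat–E-double-flat.
Second inversion puts the fifth (E-double-flat) in the bass.

E-double-flat, A-flat, C-flat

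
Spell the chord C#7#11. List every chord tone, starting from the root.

C♯ E♯ G♯ B F𝄪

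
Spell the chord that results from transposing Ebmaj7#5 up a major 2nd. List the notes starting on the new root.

Transposed root: Eb → F (major 2nd up). So we spell F augmented major seventh:
Root: F
Major 3rd (3rd): A
Augmented 5th (5th): C#
Major 7th (7th): E

F  A  C#  E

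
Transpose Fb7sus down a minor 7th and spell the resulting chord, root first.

Gb – Cb – Db – Fb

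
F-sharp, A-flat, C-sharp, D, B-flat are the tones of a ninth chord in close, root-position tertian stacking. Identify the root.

Arranged so that each adjacent pair is a third by letter name: B-flat – D – F-sharp – A-flat – C-sharp.
The bottom of that stack, B-flat, is the root (this is B-flat dominant seventh sharp nine sharp five).

B-flat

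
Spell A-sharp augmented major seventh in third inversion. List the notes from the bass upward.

G-double-sharp A-sharp C-double-sharp E-double-sharp

A-sharp augmented major seventh = A-sharp–C-double-sharp–E-double-sharp–G-double-sharp; third inversion → seventh (G-double-sharp) lowest.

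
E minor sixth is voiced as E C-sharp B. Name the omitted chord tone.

G

The full E minor sixth chord is E, G, B, C-sharp.
Comparing with the voicing, the minor 3rd (3rd) — G — is absent.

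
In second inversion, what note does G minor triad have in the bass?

D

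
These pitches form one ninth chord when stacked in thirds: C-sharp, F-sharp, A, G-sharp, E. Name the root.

Arranged so that each adjacent pair is a third by letter name: F-sharp – A – C-sharp – E – G-sharp.
The bottom of that stack, F-sharp, is the root (this is F-sharp minor ninth).

F-sharp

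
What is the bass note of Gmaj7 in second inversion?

D

Gmaj7 in root position is G–B–D–F#.
Second inversion places the fifth in the bass, which is D.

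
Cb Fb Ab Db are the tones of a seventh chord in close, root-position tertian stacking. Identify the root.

Db

Stacking in thirds gives Db – Fb – Ab – Cb, so Db is the root — Db minor seventh.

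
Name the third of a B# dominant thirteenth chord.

D-double-sharp

B# dominant thirteenth is built on B-sharp; its 3rd is a major 3rd above the root.
A third above B uses the letter D, and the major 3rd above B-sharp is D-double-sharp.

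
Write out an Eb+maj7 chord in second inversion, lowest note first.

In root position, Eb+maj7 is Eb–G–B–D.
Second inversion puts the fifth (B) in the bass.

B, D, Eb, G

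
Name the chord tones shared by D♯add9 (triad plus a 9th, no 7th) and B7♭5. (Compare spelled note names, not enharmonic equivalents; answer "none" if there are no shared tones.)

D♯

D♯add9 = D♯, F𝄪, A♯, E♯.
B7♭5 = B, D♯, F, A.
Shared: D♯.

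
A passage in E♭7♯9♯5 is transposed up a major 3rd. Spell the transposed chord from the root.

G B D# F A#

Transposed root: Eb → G (major 3rd up). So we spell G dominant seventh sharp nine sharp five:
G — root
B — major 3rd
D# — augmented 5th
F — minor 7th
A# — augmented 9th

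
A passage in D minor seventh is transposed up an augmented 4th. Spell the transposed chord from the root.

An augmented 4th up from D is G-sharp, so the new chord is G-sharp minor seventh.
Root: G-sharp
Minor 3rd (3rd): B
Perfect 5th (5th): D-sharp
Minor 7th (7th): F-sharp

G-sharp – B – D-sharp – F-sharp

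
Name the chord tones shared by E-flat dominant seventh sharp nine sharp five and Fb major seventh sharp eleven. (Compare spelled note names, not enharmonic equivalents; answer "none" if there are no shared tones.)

E-flat dominant seventh sharp nine sharp five = E♭, G, B, D♭, F♯.
Fb major seventh sharp eleven = F♭, A♭, C♭, E♭, B♭.
Shared: E♭.

E♭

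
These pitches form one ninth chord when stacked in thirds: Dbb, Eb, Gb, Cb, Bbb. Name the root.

Cb

Arranged so that each adjacent pair is a third by letter name: Cb – Eb – Gb – Bbb – Dbb.
The bottom of that stack, Cb, is the root (this is Cb dominant seventh flat nine).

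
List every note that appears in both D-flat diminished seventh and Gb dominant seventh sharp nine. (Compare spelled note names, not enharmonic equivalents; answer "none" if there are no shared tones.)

D-flat  F-flat

D-flat diminished seventh = D-flat, F-flat, A-double-flat, C-double-flat.
Gb dominant seventh sharp nine = G-flat, B-flat, D-flat, F-flat, A.
Shared: D-flat, F-flat.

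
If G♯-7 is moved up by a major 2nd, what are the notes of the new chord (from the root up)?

Transposed root: G# → A# (major 2nd up). So we spell A# minor seventh:
root → A#
3rd (minor 3rd) → C#
5th (perfect 5th) → E#
7th (minor 7th) → G#

A#, C#, E#, G#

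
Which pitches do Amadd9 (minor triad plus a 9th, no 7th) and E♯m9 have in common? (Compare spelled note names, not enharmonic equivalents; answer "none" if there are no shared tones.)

none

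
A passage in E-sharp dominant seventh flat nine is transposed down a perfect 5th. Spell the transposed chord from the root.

A-sharp – C-double-sharp – E-sharp – G-sharp – B

Transposed root: E-sharp → A-sharp (perfect 5th down). So we spell A-sharp dominant seventh flat nine:
Root: A-sharp
Major 3rd (3rd): C-double-sharp
Perfect 5th (5th): E-sharp
Minor 7th (7th): G-sharp
Minor 9th (9th): B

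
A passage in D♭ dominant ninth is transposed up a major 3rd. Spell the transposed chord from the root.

F A C E♭ G

A major 3rd up from D♭ is F, so the new chord is F dominant ninth.
F — root
A — major 3rd
C — perfect 5th
E♭ — minor 7th
G — major 9th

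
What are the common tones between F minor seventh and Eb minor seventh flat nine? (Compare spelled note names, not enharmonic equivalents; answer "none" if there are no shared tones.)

F minor seventh: F A-flat C E-flat
Eb minor seventh flat nine: E-flat G-flat B-flat D-flat F-flat
Common to both → E-flat.

E-flat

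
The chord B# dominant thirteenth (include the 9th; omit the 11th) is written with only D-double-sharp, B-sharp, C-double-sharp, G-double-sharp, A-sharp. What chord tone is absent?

F-double-sharp

B# dominant thirteenth = B-sharp, D-double-sharp, F-double-sharp, A-sharp, C-double-sharp, G-double-sharp. The voicing lacks the 5th (perfect 5th), F-double-sharp.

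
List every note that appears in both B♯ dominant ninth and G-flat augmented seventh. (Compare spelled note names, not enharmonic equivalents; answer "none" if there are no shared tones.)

B♯ dominant ninth: B-sharp D-double-sharp F-double-sharp A-sharp C-double-sharp
G-flat augmented seventh: G-flat B-flat D F-flat
Common to both → none.

none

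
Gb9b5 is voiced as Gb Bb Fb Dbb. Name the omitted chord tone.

Ab

The full Gb9b5 chord is Gb, Bb, Dbb, Fb, Ab.
Comparing with the voicing, the major 9th (9th) — Ab — is absent.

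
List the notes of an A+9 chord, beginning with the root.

A  C#  E#  G  B

A+9 is a dominant ninth sharp five built on A.
A — root
C# — major 3rd
E# — augmented 5th
G — minor 7th
B — major 9th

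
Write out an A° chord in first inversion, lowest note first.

C, E♭, A

A° = A–C–E♭; first inversion → third (C) lowest.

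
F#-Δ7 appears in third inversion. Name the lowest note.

F#-Δ7 in root position is F♯–A–C♯–E♯.
Third inversion places the seventh in the bass, which is E♯.

E♯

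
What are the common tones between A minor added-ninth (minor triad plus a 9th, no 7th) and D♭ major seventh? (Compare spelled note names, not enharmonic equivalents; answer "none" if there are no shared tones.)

C

A minor added-ninth = A, C, E, B.
D♭ major seventh = D-flat, F, A-flat, C.
Shared: C.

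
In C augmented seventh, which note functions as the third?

C augmented seventh is built on C; its 3rd is a major 3rd above the root.
A third above C uses the letter E, and the major 3rd above C is E.

E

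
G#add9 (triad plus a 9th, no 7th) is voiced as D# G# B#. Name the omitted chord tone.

A#

G#add9 = G#, B#, D#, A#. The voicing lacks the 9th (major 9th), A#.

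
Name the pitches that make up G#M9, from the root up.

G#, B#, D#, F##, A#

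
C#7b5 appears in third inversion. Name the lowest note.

B

C#7b5 = C♯–E♯–G–B. Third inversion → seventh in the bass = B.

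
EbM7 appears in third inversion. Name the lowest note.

EbM7 = Eb–G–Bb–D. Third inversion → seventh in the bass = D.

D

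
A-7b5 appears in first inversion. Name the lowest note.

C

A-7b5 = A–C–Eb–G. First inversion → third in the bass = C.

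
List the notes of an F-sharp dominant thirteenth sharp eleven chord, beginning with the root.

F# A# C# E G# B# D#

F-sharp dominant thirteenth sharp eleven is a dominant thirteenth sharp eleven built on F#.
root → F#
3rd (major 3rd) → A#
5th (perfect 5th) → C#
7th (minor 7th) → E
9th (major 9th) → G#
11th (augmented 11th) → B#
13th (major 13th) → D#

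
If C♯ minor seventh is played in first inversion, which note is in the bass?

E

C♯ minor seventh in root position is C-sharp–E–G-sharp–B.
First inversion places the third in the bass, which is E.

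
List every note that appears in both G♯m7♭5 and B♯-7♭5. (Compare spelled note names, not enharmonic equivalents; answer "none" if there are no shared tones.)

F♯

G♯m7♭5: G♯ B D F♯
B♯-7♭5: B♯ D♯ F♯ A♯
Common to both → F♯.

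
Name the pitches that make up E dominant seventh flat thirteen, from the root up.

E  G#  B  D  C

E dominant seventh flat thirteen: dominant seventh flat thirteen on E.
E — root
G# — major 3rd
B — perfect 5th
D — minor 7th
C — minor 13th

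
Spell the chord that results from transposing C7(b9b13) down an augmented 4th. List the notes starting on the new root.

C down an augmented 4th → Gb. New chord: Gb dominant seventh flat nine flat thirteen.
Root: Gb
Major 3rd (3rd): Bb
Perfect 5th (5th): Db
Minor 7th (7th): Fb
Minor 9th (9th): Abb
Minor 13th (13th): Ebb

Gb  Bb  Db  Fb  Abb  Ebb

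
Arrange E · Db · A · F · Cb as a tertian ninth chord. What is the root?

Db

Arranged so that each adjacent pair is a third by letter name: Db – F – A – Cb – E.
The bottom of that stack, Db, is the root (this is Db dominant seventh sharp nine sharp five).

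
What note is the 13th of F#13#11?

F#13#11 is built on F#; its 13th is a major 13th above the root.
A sixth above F uses the letter D, and the major 13th above F# is D#.

D#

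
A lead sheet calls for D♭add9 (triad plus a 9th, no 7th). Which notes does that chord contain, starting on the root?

Db F Ab Eb

Root Db, quality added-ninth:
Db — root
F — major 3rd
Ab — perfect 5th
Eb — major 9th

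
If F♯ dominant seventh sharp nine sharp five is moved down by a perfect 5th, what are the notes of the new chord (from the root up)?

F-sharp down a perfect 5th → B. New chord: B dominant seventh sharp nine sharp five.
Root: B
Major 3rd (3rd): D-sharp
Augmented 5th (5th): F-double-sharp
Minor 7th (7th): A
Augmented 9th (9th): C-double-sharp

B  D-sharp  F-double-sharp  A  C-double-sharp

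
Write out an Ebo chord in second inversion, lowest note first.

Bbb  Eb  Gb

In root position, Ebo is Eb–Gb–Bbb.
Second inversion puts the fifth (Bbb) in the bass.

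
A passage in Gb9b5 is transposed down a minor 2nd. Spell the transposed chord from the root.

F – A – C♭ – E♭ – G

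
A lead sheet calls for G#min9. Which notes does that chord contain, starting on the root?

G#min9: minor ninth on G#.
root → G#
3rd (minor 3rd) → B
5th (perfect 5th) → D#
7th (minor 7th) → F#
9th (major 9th) → A#

G#, B, D#, F#, A#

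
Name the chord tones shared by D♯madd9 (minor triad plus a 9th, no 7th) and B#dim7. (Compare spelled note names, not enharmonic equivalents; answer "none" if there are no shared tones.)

D#, F#

D♯madd9 = D#, F#, A#, E#.
B#dim7 = B#, D#, F#, A.
Shared: D#, F#.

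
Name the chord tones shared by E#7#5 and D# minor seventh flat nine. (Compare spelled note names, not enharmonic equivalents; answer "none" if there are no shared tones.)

D#

E#7#5 = E#, G##, B##, D#.
D# minor seventh flat nine = D#, F#, A#, C#, E.
Shared: D#.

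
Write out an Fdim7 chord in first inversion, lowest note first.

Ab – Cb – Ebb – F

In root position, Fdim7 is F–Ab–Cb–Ebb.
First inversion puts the third (Ab) in the bass.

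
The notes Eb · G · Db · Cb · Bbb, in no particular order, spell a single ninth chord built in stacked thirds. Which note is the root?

Arranged so that each adjacent pair is a third by letter name: Cb – Eb – G – Bbb – Db.
The bottom of that stack, Cb, is the root (this is Cb dominant ninth sharp five).

Cb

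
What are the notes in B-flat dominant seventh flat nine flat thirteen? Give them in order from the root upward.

B♭, D, F, A♭, C♭, G♭

B-flat dominant seventh flat nine flat thirteen: dominant seventh flat nine flat thirteen on B♭.
B♭ — root
D — major 3rd
F — perfect 5th
A♭ — minor 7th
C♭ — minor 9th
G♭ — minor 13th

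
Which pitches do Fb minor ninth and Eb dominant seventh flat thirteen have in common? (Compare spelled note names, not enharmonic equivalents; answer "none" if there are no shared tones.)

Fb minor ninth: F-flat A-double-flat C-flat E-double-flat G-flat
Eb dominant seventh flat thirteen: E-flat G B-flat D-flat C-flat
Common to both → C-flat.

C-flat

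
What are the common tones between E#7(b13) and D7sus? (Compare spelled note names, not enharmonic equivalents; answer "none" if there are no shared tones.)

E#7(b13): E# G## B# D# C#
D7sus: D G A C
Common to both → none.

none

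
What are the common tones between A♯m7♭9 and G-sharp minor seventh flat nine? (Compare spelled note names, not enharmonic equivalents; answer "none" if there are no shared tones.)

G♯, B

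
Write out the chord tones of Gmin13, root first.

Root G, quality minor thirteenth:
root → G
3rd (minor 3rd) → Bb
5th (perfect 5th) → D
7th (minor 7th) → F
9th (major 9th) → A
11th (perfect 11th) → C
13th (major 13th) → E

G Bb D F A C E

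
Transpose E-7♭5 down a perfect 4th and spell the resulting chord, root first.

A perfect 4th down from E is B, so the new chord is B half-diminished seventh.
B — root
D — minor 3rd
F — diminished 5th
A — minor 7th

B  D  F  A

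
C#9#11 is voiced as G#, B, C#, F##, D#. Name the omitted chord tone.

The full C#9#11 chord is C#, E#, G#, B, D#, F##.
Comparing with the voicing, the major 3rd (3rd) — E# — is absent.

E#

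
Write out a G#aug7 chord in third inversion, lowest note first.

F♯ – G♯ – B♯ – D𝄪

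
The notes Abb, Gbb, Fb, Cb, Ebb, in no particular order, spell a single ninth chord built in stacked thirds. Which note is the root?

Stacking in thirds gives Fb – Abb – Cb – Ebb – Gbb, so Fb is the root — Fb minor seventh flat nine.

Fb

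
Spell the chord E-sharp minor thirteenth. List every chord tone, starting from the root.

E#, G#, B#, D#, F##, A#, C##

E-sharp minor thirteenth is a minor thirteenth built on E#.
root → E#
3rd (minor 3rd) → G#
5th (perfect 5th) → B#
7th (minor 7th) → D#
9th (major 9th) → F##
11th (perfect 11th) → A#
13th (major 13th) → C##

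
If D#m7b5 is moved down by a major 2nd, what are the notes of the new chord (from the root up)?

D# down a major 2nd → C#. New chord: C# half-diminished seventh.
Root: C#
Minor 3rd (3rd): E
Diminished 5th (5th): G
Minor 7th (7th): B

C# E G B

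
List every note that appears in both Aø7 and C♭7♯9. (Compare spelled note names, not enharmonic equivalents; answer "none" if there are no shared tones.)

Aø7 = A, C, Eb, G.
C♭7♯9 = Cb, Eb, Gb, Bbb, D.
Shared: Eb.

Eb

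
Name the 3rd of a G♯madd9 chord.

B

Root of G♯madd9 = G#. The 3rd is a minor 3rd: G# up a minor 3rd → B.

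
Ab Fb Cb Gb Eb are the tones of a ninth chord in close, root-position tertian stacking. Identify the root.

Fb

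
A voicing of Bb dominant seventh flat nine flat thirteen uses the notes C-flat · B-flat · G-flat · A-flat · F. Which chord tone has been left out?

D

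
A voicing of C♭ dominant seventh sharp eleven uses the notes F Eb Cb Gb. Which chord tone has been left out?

Bbb

C♭ dominant seventh sharp eleven = Cb, Eb, Gb, Bbb, F. The voicing lacks the 7th (minor 7th), Bbb.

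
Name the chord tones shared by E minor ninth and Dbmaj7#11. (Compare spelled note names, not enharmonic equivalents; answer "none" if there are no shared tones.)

G

E minor ninth: E G B D F#
Dbmaj7#11: Db F Ab C G
Common to both → G.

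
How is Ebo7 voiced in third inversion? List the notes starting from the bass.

In root position, Ebo7 is E♭–G♭–B𝄫–D𝄫.
Third inversion puts the seventh (D𝄫) in the bass.

D𝄫 E♭ G♭ B𝄫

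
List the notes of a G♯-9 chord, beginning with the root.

G#  B  D#  F#  A#

G♯-9: minor ninth on G#.
root → G#
3rd (minor 3rd) → B
5th (perfect 5th) → D#
7th (minor 7th) → F#
9th (major 9th) → A#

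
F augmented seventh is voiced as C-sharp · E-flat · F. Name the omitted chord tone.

F augmented seventh = F, A, C-sharp, E-flat. The voicing lacks the 3rd (major 3rd), A.

A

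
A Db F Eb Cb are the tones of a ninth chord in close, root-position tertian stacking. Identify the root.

Arranged so that each adjacent pair is a third by letter name: Db – F – A – Cb – Eb.
The bottom of that stack, Db, is the root (this is Db dominant ninth sharp five).

Db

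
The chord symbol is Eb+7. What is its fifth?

Eb+7 is built on E♭; its 5th is an augmented 5th above the root.
A fifth above E uses the letter B, and the augmented 5th above E♭ is B.

B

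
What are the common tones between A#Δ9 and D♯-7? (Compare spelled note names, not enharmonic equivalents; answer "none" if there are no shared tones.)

A#Δ9: A♯ C𝄪 E♯ G𝄪 B♯
D♯-7: D♯ F♯ A♯ C♯
Common to both → A♯.

A♯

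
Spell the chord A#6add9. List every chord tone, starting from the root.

Root A♯, quality six-nine:
Root: A♯
Major 3rd (3rd): C𝄪
Perfect 5th (5th): E♯
Major 6th (6th): F𝄪
Major 9th (9th): B♯

A♯, C𝄪, E♯, F𝄪, B♯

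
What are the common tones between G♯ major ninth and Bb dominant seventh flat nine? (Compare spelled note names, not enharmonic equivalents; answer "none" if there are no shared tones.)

G♯ major ninth: G-sharp B-sharp D-sharp F-double-sharp A-sharp
Bb dominant seventh flat nine: B-flat D F A-flat C-flat
Common to both → none.

none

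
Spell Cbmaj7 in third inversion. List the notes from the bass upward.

Cbmaj7 = C♭–E♭–G♭–B♭; third inversion → seventh (B♭) lowest.

B♭, C♭, E♭, G♭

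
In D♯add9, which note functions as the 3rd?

F##

Root of D♯add9 = D#. The 3rd is a major 3rd: D# up a major 3rd → F##.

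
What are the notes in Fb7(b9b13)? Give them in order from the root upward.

F♭  A♭  C♭  E𝄫  G𝄫  D𝄫

Root F♭, quality dominant seventh flat nine flat thirteen:
Root: F♭
Major 3rd (3rd): A♭
Perfect 5th (5th): C♭
Minor 7th (7th): E𝄫
Minor 9th (9th): G𝄫
Minor 13th (13th): D𝄫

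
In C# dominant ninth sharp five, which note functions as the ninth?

C# dominant ninth sharp five is built on C-sharp; its 9th is a major 9th above the root.
A second above C uses the letter D, and the major 9th above C-sharp is D-sharp.

D-sharp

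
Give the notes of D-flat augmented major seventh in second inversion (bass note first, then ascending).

A  C  Db  F

In root position, D-flat augmented major seventh is Db–F–A–C.
Second inversion puts the fifth (A) in the bass.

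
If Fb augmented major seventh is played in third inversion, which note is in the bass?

E-flat

Fb augmented major seventh in root position is F-flat–A-flat–C–E-flat.
Third inversion places the seventh in the bass, which is E-flat.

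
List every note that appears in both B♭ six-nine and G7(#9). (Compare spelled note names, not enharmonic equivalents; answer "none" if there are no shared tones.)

B♭ six-nine: Bb D F G C
G7(#9): G B D F A#
Common to both → D, F, G.

D  F  G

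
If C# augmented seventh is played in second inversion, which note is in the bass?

G-double-sharp

C# augmented seventh in root position is C-sharp–E-sharp–G-double-sharp–B.
Second inversion places the fifth in the bass, which is G-double-sharp.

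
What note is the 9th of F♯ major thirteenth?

Root of F♯ major thirteenth = F-sharp. The 9th is a major 9th: F-sharp up a major 9th → G-sharp.

G-sharp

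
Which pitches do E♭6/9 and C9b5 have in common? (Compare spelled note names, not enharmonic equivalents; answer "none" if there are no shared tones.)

B♭ C

E♭6/9 = E♭, G, B♭, C, F.
C9b5 = C, E, G♭, B♭, D.
Shared: B♭, C.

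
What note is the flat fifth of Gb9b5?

D𝄫

Root of Gb9b5 = G♭. The 5th is a diminished 5th: G♭ up a diminished 5th → D𝄫.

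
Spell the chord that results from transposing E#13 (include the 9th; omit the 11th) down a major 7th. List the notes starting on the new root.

A major 7th down from E# is F#, so the new chord is F# dominant thirteenth.
root → F#
3rd (major 3rd) → A#
5th (perfect 5th) → C#
7th (minor 7th) → E
9th (major 9th) → G#
13th (major 13th) → D#

F#, A#, C#, E, G#, D#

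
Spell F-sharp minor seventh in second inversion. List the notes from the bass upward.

C-sharp, E, F-sharp, A

In root position, F-sharp minor seventh is F-sharp–A–C-sharp–E.
Second inversion puts the fifth (C-sharp) in the bass.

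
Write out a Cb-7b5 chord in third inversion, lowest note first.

Bbb  Cb  Ebb  Gbb

Cb-7b5 = Cb–Ebb–Gbb–Bbb; third inversion → seventh (Bbb) lowest.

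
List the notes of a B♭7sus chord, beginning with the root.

Bb, Eb, F, Ab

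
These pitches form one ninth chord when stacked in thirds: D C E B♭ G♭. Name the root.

C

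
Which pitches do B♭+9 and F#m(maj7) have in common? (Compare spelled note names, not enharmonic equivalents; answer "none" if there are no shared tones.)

F#

B♭+9 = Bb, D, F#, Ab, C.
F#m(maj7) = F#, A, C#, E#.
Shared: F#.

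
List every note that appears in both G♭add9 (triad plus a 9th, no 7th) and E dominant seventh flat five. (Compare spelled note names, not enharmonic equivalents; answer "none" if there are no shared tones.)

G♭add9: G♭ B♭ D♭ A♭
E dominant seventh flat five: E G♯ B♭ D
Common to both → B♭.

B♭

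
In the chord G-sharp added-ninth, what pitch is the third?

Root of G-sharp added-ninth = G-sharp. The 3rd is a major 3rd: G-sharp up a major 3rd → B-sharp.

B-sharp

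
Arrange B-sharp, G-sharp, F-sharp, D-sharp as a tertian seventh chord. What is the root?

Arranged so that each adjacent pair is a third by letter name: G-sharp – B-sharp – D-sharp – F-sharp.
The bottom of that stack, G-sharp, is the root (this is G-sharp dominant seventh).

G-sharp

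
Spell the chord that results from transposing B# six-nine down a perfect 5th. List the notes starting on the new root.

A perfect 5th down from B♯ is E♯, so the new chord is E♯ six-nine.
- root: E♯
- major 3rd: G𝄪
- perfect 5th: B♯
- major 6th: C𝄪
- major 9th: F𝄪

E♯ G𝄪 B♯ C𝄪 F𝄪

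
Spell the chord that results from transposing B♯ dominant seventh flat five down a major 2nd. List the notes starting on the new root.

B♯ down a major 2nd → A♯. New chord: A♯ dominant seventh flat five.
Root: A♯
Major 3rd (3rd): C𝄪
Diminished 5th (5th): E
Minor 7th (7th): G♯

A♯, C𝄪, E, G♯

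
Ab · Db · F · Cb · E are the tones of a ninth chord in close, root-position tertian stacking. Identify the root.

Db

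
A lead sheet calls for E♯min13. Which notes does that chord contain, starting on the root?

E# G# B# D# F## A# C##

E♯min13: minor thirteenth on E#.
Root: E#
Minor 3rd (3rd): G#
Perfect 5th (5th): B#
Minor 7th (7th): D#
Major 9th (9th): F##
Perfect 11th (11th): A#
Major 13th (13th): C##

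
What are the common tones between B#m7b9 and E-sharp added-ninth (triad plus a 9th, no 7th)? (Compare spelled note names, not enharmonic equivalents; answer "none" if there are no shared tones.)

B#m7b9: B# D# F## A# C#
E-sharp added-ninth: E# G## B# F##
Common to both → B#, F##.

B#, F##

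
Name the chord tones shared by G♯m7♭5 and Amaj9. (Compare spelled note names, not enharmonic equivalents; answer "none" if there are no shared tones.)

G♯m7♭5 = G♯, B, D, F♯.
Amaj9 = A, C♯, E, G♯, B.
Shared: G♯, B.

G♯  B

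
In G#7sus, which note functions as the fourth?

G#7sus is built on G#; its 4th is a perfect 4th above the root.
A fourth above G uses the letter C, and the perfect 4th above G# is C#.

C#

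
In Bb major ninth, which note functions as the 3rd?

Bb major ninth is built on Bb; its 3rd is a major 3rd above the root.
A third above B uses the letter D, and the major 3rd above Bb is D.

D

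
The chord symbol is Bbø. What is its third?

Bbø is built on Bb; its 3rd is a minor 3rd above the root.
A third above B uses the letter D, and the minor 3rd above Bb is Db.

Db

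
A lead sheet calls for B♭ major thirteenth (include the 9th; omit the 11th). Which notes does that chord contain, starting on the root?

Bb, D, F, A, C, G

Root Bb, quality major thirteenth:
- root: Bb
- major 3rd: D
- perfect 5th: F
- major 7th: A
- major 9th: C
- major 13th: G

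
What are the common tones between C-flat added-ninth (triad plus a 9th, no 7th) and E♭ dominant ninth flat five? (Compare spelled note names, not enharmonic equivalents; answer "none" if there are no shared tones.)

E-flat, D-flat

C-flat added-ninth: C-flat E-flat G-flat D-flat
E♭ dominant ninth flat five: E-flat G B-double-flat D-flat F
Common to both → E-flat, D-flat.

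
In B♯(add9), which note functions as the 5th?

B♯(add9) is built on B#; its 5th is a perfect 5th above the root.
A fifth above B uses the letter F, and the perfect 5th above B# is F##.

F##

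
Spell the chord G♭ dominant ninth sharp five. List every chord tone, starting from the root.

G♭ dominant ninth sharp five is a dominant ninth sharp five built on G♭.
- root: G♭
- major 3rd: B♭
- augmented 5th: D
- minor 7th: F♭
- major 9th: A♭

G♭, B♭, D, F♭, A♭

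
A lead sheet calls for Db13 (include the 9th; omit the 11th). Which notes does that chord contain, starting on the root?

Db, F, Ab, Cb, Eb, Bb

Db13 is a dominant thirteenth built on Db.
- root: Db
- major 3rd: F
- perfect 5th: Ab
- minor 7th: Cb
- major 9th: Eb
- major 13th: Bb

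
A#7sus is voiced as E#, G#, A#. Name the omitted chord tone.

A#7sus = A#, D#, E#, G#. The voicing lacks the 4th (perfect 4th), D#.

D#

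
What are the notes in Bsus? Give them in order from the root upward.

Bsus: suspended fourth on B.
B — root
E — perfect 4th
F# — perfect 5th

B, E, F#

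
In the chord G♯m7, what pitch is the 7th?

Root of G♯m7 = G#. The 7th is a minor 7th: G# up a minor 7th → F#.

F#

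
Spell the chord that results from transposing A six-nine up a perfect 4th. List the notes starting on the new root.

D F# A B E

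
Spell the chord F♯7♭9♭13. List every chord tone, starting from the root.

F♯7♭9♭13 is a dominant seventh flat nine flat thirteen built on F#.
Root: F#
Major 3rd (3rd): A#
Perfect 5th (5th): C#
Minor 7th (7th): E
Minor 9th (9th): G
Minor 13th (13th): D

F#, A#, C#, E, G, D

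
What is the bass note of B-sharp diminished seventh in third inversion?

B-sharp diminished seventh in root position is B#–D#–F#–A.
Third inversion places the seventh in the bass, which is A.

A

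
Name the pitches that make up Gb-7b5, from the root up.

Gb – Bbb – Dbb – Fb

Root Gb, quality half-diminished seventh:
Root: Gb
Minor 3rd (3rd): Bbb
Diminished 5th (5th): Dbb
Minor 7th (7th): Fb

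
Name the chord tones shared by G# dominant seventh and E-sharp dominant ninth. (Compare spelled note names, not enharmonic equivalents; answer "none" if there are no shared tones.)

B-sharp – D-sharp

G# dominant seventh = G-sharp, B-sharp, D-sharp, F-sharp.
E-sharp dominant ninth = E-sharp, G-double-sharp, B-sharp, D-sharp, F-double-sharp.
Shared: B-sharp, D-sharp.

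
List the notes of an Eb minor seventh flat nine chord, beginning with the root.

Eb minor seventh flat nine: minor seventh flat nine on E-flat.
- root: E-flat
- minor 3rd: G-flat
- perfect 5th: B-flat
- minor 7th: D-flat
- minor 9th: F-flat

E-flat, G-flat, B-flat, D-flat, F-flat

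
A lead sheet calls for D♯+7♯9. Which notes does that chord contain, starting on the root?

D# – F## – A## – C# – E##

Root D#, quality dominant seventh sharp nine sharp five:
D# — root
F## — major 3rd
A## — augmented 5th
C# — minor 7th
E## — augmented 9th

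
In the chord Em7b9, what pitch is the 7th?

Em7b9 is built on E; its 7th is a minor 7th above the root.
A seventh above E uses the letter D, and the minor 7th above E is D.

D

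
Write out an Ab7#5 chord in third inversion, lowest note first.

Ab7#5 = Ab–C–E–Gb; third inversion → seventh (Gb) lowest.

Gb, Ab, C, E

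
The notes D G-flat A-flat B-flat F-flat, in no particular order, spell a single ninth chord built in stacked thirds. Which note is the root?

G-flat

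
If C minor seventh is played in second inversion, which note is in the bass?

G

C minor seventh = C–E-flat–G–B-flat. Second inversion → fifth in the bass = G.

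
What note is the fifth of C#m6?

G♯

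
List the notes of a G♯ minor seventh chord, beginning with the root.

G-sharp, B, D-sharp, F-sharp

G♯ minor seventh: minor seventh on G-sharp.
- root: G-sharp
- minor 3rd: B
- perfect 5th: D-sharp
- minor 7th: F-sharp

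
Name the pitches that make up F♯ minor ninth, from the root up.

F♯ minor ninth: minor ninth on F#.
- root: F#
- minor 3rd: A
- perfect 5th: C#
- minor 7th: E
- major 9th: G#

F#, A, C#, E, G#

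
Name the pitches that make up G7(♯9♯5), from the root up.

G, B, D#, F, A#

G7(♯9♯5) is a dominant seventh sharp nine sharp five built on G.
- root: G
- major 3rd: B
- augmented 5th: D#
- minor 7th: F
- augmented 9th: A#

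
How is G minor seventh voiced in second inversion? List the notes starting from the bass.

D, F, G, B♭

G minor seventh = G–B♭–D–F; second inversion → fifth (D) lowest.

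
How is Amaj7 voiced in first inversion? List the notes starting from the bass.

Amaj7 = A–C#–E–G#; first inversion → third (C#) lowest.

C#  E  G#  A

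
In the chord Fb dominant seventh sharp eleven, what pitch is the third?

A-flat

Root of Fb dominant seventh sharp eleven = F-flat. The 3rd is a major 3rd: F-flat up a major 3rd → A-flat.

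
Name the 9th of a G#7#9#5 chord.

A𝄪

Root of G#7#9#5 = G♯. The 9th is an augmented 9th: G♯ up an augmented 9th → A𝄪.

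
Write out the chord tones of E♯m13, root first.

Root E#, quality minor thirteenth:
root → E#
3rd (minor 3rd) → G#
5th (perfect 5th) → B#
7th (minor 7th) → D#
9th (major 9th) → F##
11th (perfect 11th) → A#
13th (major 13th) → C##

E# – G# – B# – D# – F## – A# – C##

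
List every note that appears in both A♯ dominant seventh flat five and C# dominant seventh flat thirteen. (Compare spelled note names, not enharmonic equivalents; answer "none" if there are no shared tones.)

G-sharp

A♯ dominant seventh flat five = A-sharp, C-double-sharp, E, G-sharp.
C# dominant seventh flat thirteen = C-sharp, E-sharp, G-sharp, B, A.
Shared: G-sharp.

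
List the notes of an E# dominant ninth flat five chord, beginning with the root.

E♯  G𝄪  B  D♯  F𝄪

E# dominant ninth flat five is a dominant ninth flat five built on E♯.
Root: E♯
Major 3rd (3rd): G𝄪
Diminished 5th (5th): B
Minor 7th (7th): D♯
Major 9th (9th): F𝄪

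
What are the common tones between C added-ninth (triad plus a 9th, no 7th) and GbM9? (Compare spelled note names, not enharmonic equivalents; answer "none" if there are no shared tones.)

none

C added-ninth = C, E, G, D.
GbM9 = Gb, Bb, Db, F, Ab.
Shared: none.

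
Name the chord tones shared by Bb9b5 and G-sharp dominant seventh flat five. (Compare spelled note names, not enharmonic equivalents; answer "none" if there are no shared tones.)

Bb9b5 = Bb, D, Fb, Ab, C.
G-sharp dominant seventh flat five = G#, B#, D, F#.
Shared: D.

D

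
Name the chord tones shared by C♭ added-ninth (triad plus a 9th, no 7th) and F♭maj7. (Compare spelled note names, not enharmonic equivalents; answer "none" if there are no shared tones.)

C♭ added-ninth = Cb, Eb, Gb, Db.
F♭maj7 = Fb, Ab, Cb, Eb.
Shared: Cb, Eb.

Cb  Eb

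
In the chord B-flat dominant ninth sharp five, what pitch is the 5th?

F-sharp

B-flat dominant ninth sharp five is built on B-flat; its 5th is an augmented 5th above the root.
A fifth above B uses the letter F, and the augmented 5th above B-flat is F-sharp.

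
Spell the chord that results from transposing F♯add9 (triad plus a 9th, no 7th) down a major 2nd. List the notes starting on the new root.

E – G# – B – F#

A major 2nd down from F# is E, so the new chord is E added-ninth.
Root: E
Major 3rd (3rd): G#
Perfect 5th (5th): B
Major 9th (9th): F#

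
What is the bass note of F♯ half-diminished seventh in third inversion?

F♯ half-diminished seventh = F-sharp–A–C–E. Third inversion → seventh in the bass = E.

E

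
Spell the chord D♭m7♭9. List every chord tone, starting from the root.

Db Fb Ab Cb Ebb

D♭m7♭9: minor seventh flat nine on Db.
- root: Db
- minor 3rd: Fb
- perfect 5th: Ab
- minor 7th: Cb
- minor 9th: Ebb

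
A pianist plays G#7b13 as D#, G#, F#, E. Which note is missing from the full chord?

B#

The full G#7b13 chord is G#, B#, D#, F#, E.
Comparing with the voicing, the major 3rd (3rd) — B# — is absent.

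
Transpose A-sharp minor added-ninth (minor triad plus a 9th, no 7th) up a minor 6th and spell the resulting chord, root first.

F#, A, C#, G#

Transposed root: A# → F# (minor 6th up). So we spell F# minor added-ninth:
Root: F#
Minor 3rd (3rd): A
Perfect 5th (5th): C#
Major 9th (9th): G#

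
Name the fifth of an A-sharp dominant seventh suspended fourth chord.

A-sharp dominant seventh suspended fourth is built on A-sharp; its 5th is a perfect 5th above the root.
A fifth above A uses the letter E, and the perfect 5th above A-sharp is E-sharp.

E-sharp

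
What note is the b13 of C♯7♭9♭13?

A

Root of C♯7♭9♭13 = C#. The 13th is a minor 13th: C# up a minor 13th → A.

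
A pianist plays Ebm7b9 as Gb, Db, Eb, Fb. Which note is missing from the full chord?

Bb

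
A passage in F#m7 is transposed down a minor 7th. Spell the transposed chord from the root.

F♯ down a minor 7th → G♯. New chord: G♯ minor seventh.
G♯ — root
B — minor 3rd
D♯ — perfect 5th
F♯ — minor 7th

G♯, B, D♯, F♯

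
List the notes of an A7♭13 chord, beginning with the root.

A7♭13 is a dominant seventh flat thirteen built on A.
root → A
3rd (major 3rd) → C#
5th (perfect 5th) → E
7th (minor 7th) → G
13th (minor 13th) → F

A – C# – E – G – F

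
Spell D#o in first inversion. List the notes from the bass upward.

F♯  A  D♯

D#o = D♯–F♯–A; first inversion → third (F♯) lowest.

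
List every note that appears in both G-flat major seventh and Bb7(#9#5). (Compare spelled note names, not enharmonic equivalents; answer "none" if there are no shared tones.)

Bb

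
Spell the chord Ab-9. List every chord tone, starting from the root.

Ab  Cb  Eb  Gb  Bb

Ab-9: minor ninth on Ab.
Ab — root
Cb — minor 3rd
Eb — perfect 5th
Gb — minor 7th
Bb — major 9th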